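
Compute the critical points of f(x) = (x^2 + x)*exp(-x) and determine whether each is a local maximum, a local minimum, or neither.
f'(x) = (-x^2 + x + 1)*exp(-x)

Solve f'(x) = 0:
  f'(x) = (-x^2 + x + 1)·exp(-x) and exp(-x) > 0 for every x, so f'(x) = 0 ⇔ -x^2 + x + 1 = 0.
  x^2 - x - 1 = 0 has no rational roots; quadratic formula: x = (1 ± √5)/2.
  ⇒ x = 1/2 - sqrt(5)/2 ≈ -0.6180, 1/2 + sqrt(5)/2 ≈ 1.6180

f''(x) = x*(x - 3)*exp(-x)
Second-derivative test at each critical point:
  f''(-0.6180) = 4.1485 > 0 → local minimum
  f''(1.6180) = -0.4434 < 0 → local maximum

Critical points: x = 1/2 - sqrt(5)/2 ≈ -0.6180 (local minimum); x = 1/2 + sqrt(5)/2 ≈ 1.6180 (local maximum)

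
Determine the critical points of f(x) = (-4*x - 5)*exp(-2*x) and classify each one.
f'(x) = 2*(4*x + 3)*exp(-2*x)

Solve f'(x) = 0:
  f'(x) = (8*x + 6)·exp(-2*x) and exp(-2*x) > 0 for every x, so f'(x) = 0 ⇔ 8*x + 6 = 0.
  Factor: 8*x + 6 = 2*(4*x + 3) = 0.
  ⇒ x = -3/4

f''(x) = 4*(-4*x - 1)*exp(-2*x)
Second-derivative test at each critical point:
  f''(-3/4) = 35.8535 > 0 → local minimum

Critical points: x = -3/4 (local minimum)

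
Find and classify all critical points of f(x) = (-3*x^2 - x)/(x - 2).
f'(x) = (-3*x^2 + 12*x + 2)/(x^2 - 4*x + 4)

Solve f'(x) = 0:
  f'(x) = -(3*x^2 - 12*x - 2)/(x - 2)^2; the denominator is positive wherever f is defined, so f'(x) = 0 ⇔ -3*x^2 + 12*x + 2 = 0.
  3*x^2 - 12*x - 2 = 0 has no rational roots; quadratic formula: x = (12 ± √168)/6.
  ⇒ x = 2 - sqrt(42)/3 ≈ -0.1602, 2 + sqrt(42)/3 ≈ 4.1602

f''(x) = -28/(x^3 - 6*x^2 + 12*x - 8)
Second-derivative test at each critical point:
  f''(-0.1602) = 2.7775 > 0 → local minimum
  f''(4.1602) = -2.7775 < 0 → local maximum

Critical points: x = 2 - sqrt(42)/3 ≈ -0.1602 (local minimum); x = 2 + sqrt(42)/3 ≈ 4.1602 (local maximum)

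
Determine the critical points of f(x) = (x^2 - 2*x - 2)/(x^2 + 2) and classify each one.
f'(x) = 2*(x^2 + 4*x - 2)/(x^4 + 4*x^2 + 4)

Solve f'(x) = 0:
  f'(x) = 2*(x^2 + 4*x - 2)/(x^2 + 2)^2; the denominator is positive wherever f is defined, so f'(x) = 0 ⇔ 2*x^2 + 8*x - 4 = 0.
  Factor: 2*x^2 + 8*x - 4 = 2*(x^2 + 4*x - 2); x^2 + 4*x - 2 = 0 has no rational roots; quadratic formula: x = (-4 ± √24)/2.
  ⇒ x = -sqrt(6) - 2 ≈ -4.4495, -2 + sqrt(6) ≈ 0.4495

f''(x) = 4*(-x^3 - 6*x^2 + 6*x + 4)/(x^6 + 6*x^4 + 12*x^2 + 8)
Second-derivative test at each critical point:
  f''(-4.4495) = -0.0206 < 0 → local maximum
  f''(0.4495) = 2.0206 > 0 → local minimum

Critical points: x = -sqrt(6) - 2 ≈ -4.4495 (local maximum); x = -2 + sqrt(6) ≈ 0.4495 (local minimum)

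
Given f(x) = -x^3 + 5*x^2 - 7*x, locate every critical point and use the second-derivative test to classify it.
f'(x) = -3*x^2 + 10*x - 7

Solve f'(x) = 0:
  Factor: -3*x^2 + 10*x - 7 = -(x - 1)*(3*x - 7) = 0.
  ⇒ x = 1, 7/3

f''(x) = 10 - 6*x
Second-derivative test at each critical point:
  f''(1) = 4 > 0 → local minimum
  f''(7/3) = -4 < 0 → local maximum

Critical points: x = 1 (local minimum); x = 7/3 (local maximum)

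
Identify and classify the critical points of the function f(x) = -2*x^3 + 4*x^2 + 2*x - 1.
f'(x) = -6*x^2 + 8*x + 2

Solve f'(x) = 0:
  Factor: -6*x^2 + 8*x + 2 = -2*(3*x^2 - 4*x - 1); 3*x^2 - 4*x - 1 = 0 has no rational roots; quadratic formula: x = (4 ± √28)/6.
  ⇒ x = 2/3 - sqrt(7)/3 ≈ -0.2153, 2/3 + sqrt(7)/3 ≈ 1.5486

f''(x) = 8 - 12*x
Second-derivative test at each critical point:
  f''(-0.2153) = 10.5830 > 0 → local minimum
  f''(1.5486) = -10.5830 < 0 → local maximum

Critical points: x = 2/3 - sqrt(7)/3 ≈ -0.2153 (local minimum); x = 2/3 + sqrt(7)/3 ≈ 1.5486 (local maximum)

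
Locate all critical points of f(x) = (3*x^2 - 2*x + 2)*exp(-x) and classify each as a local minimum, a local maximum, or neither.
f'(x) = (-3*x^2 + 8*x - 4)*exp(-x)

Solve f'(x) = 0:
  f'(x) = (-3*x^2 + 8*x - 4)·exp(-x) and exp(-x) > 0 for every x, so f'(x) = 0 ⇔ -3*x^2 + 8*x - 4 = 0.
  Factor: -3*x^2 + 8*x - 4 = -(x - 2)*(3*x - 2) = 0.
  ⇒ x = 2/3, 2

f''(x) = (3*x^2 - 14*x + 12)*exp(-x)
Second-derivative test at each critical point:
  f''(2/3) = 2.0537 > 0 → local minimum
  f''(2) = -0.5413 < 0 → local maximum

Critical points: x = 2/3 (local minimum); x = 2 (local maximum)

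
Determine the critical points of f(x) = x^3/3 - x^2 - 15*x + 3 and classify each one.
f'(x) = x^2 - 2*x - 15

Solve f'(x) = 0:
  Factor: x^2 - 2*x - 15 = (x - 5)*(x + 3) = 0.
  ⇒ x = -3, 5

f''(x) = 2*x - 2
Second-derivative test at each critical point:
  f''(-3) = -8 < 0 → local maximum
  f''(5) = 8 > 0 → local minimum

Critical points: x = -3 (local maximum); x = 5 (local minimum)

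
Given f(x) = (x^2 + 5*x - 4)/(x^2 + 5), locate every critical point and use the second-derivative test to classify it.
f'(x) = (-5*x^2 + 18*x + 25)/(x^4 + 10*x^2 + 25)

Solve f'(x) = 0:
  f'(x) = -(5*x^2 - 18*x - 25)/(x^2 + 5)^2; the denominator is positive wherever f is defined, so f'(x) = 0 ⇔ -5*x^2 + 18*x + 25 = 0.
  5*x^2 - 18*x - 25 = 0 has no rational roots; quadratic formula: x = (18 ± √824)/10.
  ⇒ x = 9/5 - sqrt(206)/5 ≈ -1.0705, 9/5 + sqrt(206)/5 ≈ 4.6705

f''(x) = 2*(5*x^3 - 27*x^2 - 75*x + 45)/(x^6 + 15*x^4 + 75*x^2 + 125)
Second-derivative test at each critical point:
  f''(-1.0705) = 0.7599 > 0 → local minimum
  f''(4.6705) = -0.0399 < 0 → local maximum

Critical points: x = 9/5 - sqrt(206)/5 ≈ -1.0705 (local minimum); x = 9/5 + sqrt(206)/5 ≈ 4.6705 (local maximum)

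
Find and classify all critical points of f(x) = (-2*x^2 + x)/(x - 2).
f'(x) = 2*(-x^2 + 4*x - 1)/(x^2 - 4*x + 4)

Solve f'(x) = 0:
  f'(x) = -2*(x^2 - 4*x + 1)/(x - 2)^2; the denominator is positive wherever f is defined, so f'(x) = 0 ⇔ -2*x^2 + 8*x - 2 = 0.
  Factor: -2*x^2 + 8*x - 2 = -2*(x^2 - 4*x + 1); x^2 - 4*x + 1 = 0 has no rational roots; quadratic formula: x = (4 ± √12)/2.
  ⇒ x = 2 - sqrt(3) ≈ 0.2679, sqrt(3) + 2 ≈ 3.7321

f''(x) = -12/(x^3 - 6*x^2 + 12*x - 8)
Second-derivative test at each critical point:
  f''(0.2679) = 2.3094 > 0 → local minimum
  f''(3.7321) = -2.3094 < 0 → local maximum

Critical points: x = 2 - sqrt(3) ≈ 0.2679 (local minimum); x = sqrt(3) + 2 ≈ 3.7321 (local maximum)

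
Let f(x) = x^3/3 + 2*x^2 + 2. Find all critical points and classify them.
f'(x) = x*(x + 4)

Solve f'(x) = 0:
  Factor: x^2 + 4*x = x*(x + 4) = 0.
  ⇒ x = -4, 0

f''(x) = 2*x + 4
Second-derivative test at each critical point:
  f''(-4) = -4 < 0 → local maximum
  f''(0) = 4 > 0 → local minimum

Critical points: x = -4 (local maximum); x = 0 (local minimum)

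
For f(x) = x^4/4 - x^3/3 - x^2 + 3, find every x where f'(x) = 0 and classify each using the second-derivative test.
f'(x) = x*(x^2 - x - 2)

Solve f'(x) = 0:
  Factor: x^3 - x^2 - 2*x = x*(x - 2)*(x + 1) = 0.
  ⇒ x = -1, 0, 2

f''(x) = 3*x^2 - 2*x - 2
Second-derivative test at each critical point:
  f''(-1) = 3 > 0 → local minimum
  f''(0) = -2 < 0 → local maximum
  f''(2) = 6 > 0 → local minimum

Critical points: x = -1 (local minimum); x = 0 (local maximum); x = 2 (local minimum)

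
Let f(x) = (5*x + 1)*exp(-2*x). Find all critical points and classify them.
f'(x) = (3 - 10*x)*exp(-2*x)

Solve f'(x) = 0:
  f'(x) = (3 - 10*x)·exp(-2*x) and exp(-2*x) > 0 for every x, so f'(x) = 0 ⇔ 3 - 10*x = 0.
  3 - 10*x = 0.
  ⇒ x = 3/10

f''(x) = 4*(5*x - 4)*exp(-2*x)
Second-derivative test at each critical point:
  f''(3/10) = -5.4881 < 0 → local maximum

Critical points: x = 3/10 (local maximum)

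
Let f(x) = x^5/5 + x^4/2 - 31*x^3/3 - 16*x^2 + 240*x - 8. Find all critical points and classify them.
f'(x) = x^4 + 2*x^3 - 31*x^2 - 32*x + 240

Solve f'(x) = 0:
  Factor: x^4 + 2*x^3 - 31*x^2 - 32*x + 240 = (x - 4)*(x - 3)*(x + 4)*(x + 5) = 0.
  ⇒ x = -5, -4, 3, 4

f''(x) = 4*x^3 + 6*x^2 - 62*x - 32
Second-derivative test at each critical point:
  f''(-5) = -72 < 0 → local maximum
  f''(-4) = 56 > 0 → local minimum
  f''(3) = -56 < 0 → local maximum
  f''(4) = 72 > 0 → local minimum

Critical points: x = -5 (local maximum); x = -4 (local minimum); x = 3 (local maximum); x = 4 (local minimum)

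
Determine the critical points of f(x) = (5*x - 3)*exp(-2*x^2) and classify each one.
f'(x) = (-4*x*(5*x - 3) + 5)*exp(-2*x^2)

Solve f'(x) = 0:
  f'(x) = (-20*x^2 + 12*x + 5)·exp(-2*x^2) and exp(-2*x^2) > 0 for every x, so f'(x) = 0 ⇔ -20*x^2 + 12*x + 5 = 0.
  20*x^2 - 12*x - 5 = 0 has no rational roots; quadratic formula: x = (12 ± √544)/40.
  ⇒ x = 3/10 - sqrt(34)/10 ≈ -0.2831, 3/10 + sqrt(34)/10 ≈ 0.8831

f''(x) = 4*(4*x^2*(5*x - 3) - 15*x + 3)*exp(-2*x^2)
Second-derivative test at each critical point:
  f''(-0.2831) = 19.8696 > 0 → local minimum
  f''(0.8831) = -4.9026 < 0 → local maximum

Critical points: x = 3/10 - sqrt(34)/10 ≈ -0.2831 (local minimum); x = 3/10 + sqrt(34)/10 ≈ 0.8831 (local maximum)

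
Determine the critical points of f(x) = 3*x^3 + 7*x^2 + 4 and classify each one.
f'(x) = x*(9*x + 14)

Solve f'(x) = 0:
  Factor: 9*x^2 + 14*x = x*(9*x + 14) = 0.
  ⇒ x = -14/9, 0

f''(x) = 18*x + 14
Second-derivative test at each critical point:
  f''(-14/9) = -14 < 0 → local maximum
  f''(0) = 14 > 0 → local minimum

Critical points: x = -14/9 (local maximum); x = 0 (local minimum)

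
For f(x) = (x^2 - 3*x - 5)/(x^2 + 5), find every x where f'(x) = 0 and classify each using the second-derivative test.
f'(x) = (3*x^2 + 20*x - 15)/(x^4 + 10*x^2 + 25)

Solve f'(x) = 0:
  f'(x) = (3*x^2 + 20*x - 15)/(x^2 + 5)^2; the denominator is positive wherever f is defined, so f'(x) = 0 ⇔ 3*x^2 + 20*x - 15 = 0.
  3*x^2 + 20*x - 15 = 0 has no rational roots; quadratic formula: x = (-20 ± √580)/6.
  ⇒ x = -sqrt(145)/3 - 10/3 ≈ -7.3472, -10/3 + sqrt(145)/3 ≈ 0.6805

f''(x) = 2*(-3*x^3 - 30*x^2 + 45*x + 50)/(x^6 + 15*x^4 + 75*x^2 + 125)
Second-derivative test at each critical point:
  f''(-7.3472) = -0.0069 < 0 → local maximum
  f''(0.6805) = 0.8069 > 0 → local minimum

Critical points: x = -sqrt(145)/3 - 10/3 ≈ -7.3472 (local maximum); x = -10/3 + sqrt(145)/3 ≈ 0.6805 (local minimum)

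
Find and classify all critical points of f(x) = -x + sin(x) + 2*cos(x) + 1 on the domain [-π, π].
f'(x) = -2*sin(x) + cos(x) - 1

Solve f'(x) = 0 on [-π, π]:
  f'(x) = 0 ⇔ -2*sin(x) + cos(x) = 1. Write the left side as R·cos(x + φ) with R = √(1² + 2²) = sqrt(5), cos φ = sqrt(5)/5, sin φ = 2*sqrt(5)/5; then cos(x + φ) = sqrt(5)/5. Solve for x and keep the solutions lying in [-π, π].
  ⇒ x = -pi + atan(4/3) ≈ -2.2143, 0

f''(x) = -sin(x) - 2*cos(x)
Second-derivative test at each critical point:
  f''(-2.2143) = 2 > 0 → local minimum
  f''(0) = -2 < 0 → local maximum

Critical points: x = -pi + atan(4/3) ≈ -2.2143 (local minimum); x = 0 (local maximum)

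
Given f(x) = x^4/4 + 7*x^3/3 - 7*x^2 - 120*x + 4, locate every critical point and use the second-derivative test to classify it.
f'(x) = x^3 + 7*x^2 - 14*x - 120

Solve f'(x) = 0:
  Factor: x^3 + 7*x^2 - 14*x - 120 = (x - 4)*(x + 5)*(x + 6) = 0.
  ⇒ x = -6, -5, 4

f''(x) = 3*x^2 + 14*x - 14
Second-derivative test at each critical point:
  f''(-6) = 10 > 0 → local minimum
  f''(-5) = -9 < 0 → local maximum
  f''(4) = 90 > 0 → local minimum

Critical points: x = -6 (local minimum); x = -5 (local maximum); x = 4 (local minimum)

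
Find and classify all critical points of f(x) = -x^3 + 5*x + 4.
f'(x) = 5 - 3*x^2

Solve f'(x) = 0:
  3*x^2 - 5 = 0 has no rational roots; quadratic formula: x = (0 ± √60)/6.
  ⇒ x = -sqrt(15)/3 ≈ -1.2910, sqrt(15)/3 ≈ 1.2910

f''(x) = -6*x
Second-derivative test at each critical point:
  f''(-1.2910) = 7.7460 > 0 → local minimum
  f''(1.2910) = -7.7460 < 0 → local maximum

Critical points: x = -sqrt(15)/3 ≈ -1.2910 (local minimum); x = sqrt(15)/3 ≈ 1.2910 (local maximum)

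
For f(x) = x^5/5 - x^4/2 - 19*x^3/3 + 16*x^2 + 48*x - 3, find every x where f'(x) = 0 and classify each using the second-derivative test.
f'(x) = x^4 - 2*x^3 - 19*x^2 + 32*x + 48

Solve f'(x) = 0:
  Factor: x^4 - 2*x^3 - 19*x^2 + 32*x + 48 = (x - 4)*(x - 3)*(x + 1)*(x + 4) = 0.
  ⇒ x = -4, -1, 3, 4

f''(x) = 4*x^3 - 6*x^2 - 38*x + 32
Second-derivative test at each critical point:
  f''(-4) = -168 < 0 → local maximum
  f''(-1) = 60 > 0 → local minimum
  f''(3) = -28 < 0 → local maximum
  f''(4) = 40 > 0 → local minimum

Critical points: x = -4 (local maximum); x = -1 (local minimum); x = 3 (local maximum); x = 4 (local minimum)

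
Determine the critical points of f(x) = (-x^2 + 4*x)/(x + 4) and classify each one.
f'(x) = (-x^2 - 8*x + 16)/(x^2 + 8*x + 16)

Solve f'(x) = 0:
  f'(x) = -(x^2 + 8*x - 16)/(x + 4)^2; the denominator is positive wherever f is defined, so f'(x) = 0 ⇔ -x^2 - 8*x + 16 = 0.
  x^2 + 8*x - 16 = 0 has no rational roots; quadratic formula: x = (-8 ± √128)/2.
  ⇒ x = -4*sqrt(2) - 4 ≈ -9.6569, -4 + 4*sqrt(2) ≈ 1.6569

f''(x) = -64/(x^3 + 12*x^2 + 48*x + 64)
Second-derivative test at each critical point:
  f''(-9.6569) = 0.3536 > 0 → local minimum
  f''(1.6569) = -0.3536 < 0 → local maximum

Critical points: x = -4*sqrt(2) - 4 ≈ -9.6569 (local minimum); x = -4 + 4*sqrt(2) ≈ 1.6569 (local maximum)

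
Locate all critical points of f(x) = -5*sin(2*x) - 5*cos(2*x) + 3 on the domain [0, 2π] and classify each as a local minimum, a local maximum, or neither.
f'(x) = -10*sqrt(2)*cos(2*x + pi/4)

Solve f'(x) = 0 on [0, 2π]:
  f'(x) = 0 ⇔ -5*cos(2*x) = -5*sin(2*x) ⇔ tan(2*x) = 1, i.e. 2*x = arctan(1) + nπ; keep the solutions lying in [0, 2π].
  ⇒ x = pi/8 ≈ 0.3927, 5*pi/8 ≈ 1.9635, 9*pi/8 ≈ 3.5343, 13*pi/8 ≈ 5.1051

f''(x) = 20*sqrt(2)*sin(2*x + pi/4)
Second-derivative test at each critical point:
  f''(0.3927) = 28.2843 > 0 → local minimum
  f''(1.9635) = -28.2843 < 0 → local maximum
  f''(3.5343) = 28.2843 > 0 → local minimum
  f''(5.1051) = -28.2843 < 0 → local maximum

Critical points: x = pi/8 ≈ 0.3927 (local minimum); x = 5*pi/8 ≈ 1.9635 (local maximum); x = 9*pi/8 ≈ 3.5343 (local minimum); x = 13*pi/8 ≈ 5.1051 (local maximum)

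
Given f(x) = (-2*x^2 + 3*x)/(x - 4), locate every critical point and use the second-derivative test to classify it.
f'(x) = 2*(-x^2 + 8*x - 6)/(x^2 - 8*x + 16)

Solve f'(x) = 0:
  f'(x) = -2*(x^2 - 8*x + 6)/(x - 4)^2; the denominator is positive wherever f is defined, so f'(x) = 0 ⇔ -2*x^2 + 16*x - 12 = 0.
  Factor: -2*x^2 + 16*x - 12 = -2*(x^2 - 8*x + 6); x^2 - 8*x + 6 = 0 has no rational roots; quadratic formula: x = (8 ± √40)/2.
  ⇒ x = 4 - sqrt(10) ≈ 0.8377, sqrt(10) + 4 ≈ 7.1623

f''(x) = -40/(x^3 - 12*x^2 + 48*x - 64)
Second-derivative test at each critical point:
  f''(0.8377) = 1.2649 > 0 → local minimum
  f''(7.1623) = -1.2649 < 0 → local maximum

Critical points: x = 4 - sqrt(10) ≈ 0.8377 (local minimum); x = sqrt(10) + 4 ≈ 7.1623 (local maximum)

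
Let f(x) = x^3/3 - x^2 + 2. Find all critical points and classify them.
f'(x) = x*(x - 2)

Solve f'(x) = 0:
  Factor: x^2 - 2*x = x*(x - 2) = 0.
  ⇒ x = 0, 2

f''(x) = 2*x - 2
Second-derivative test at each critical point:
  f''(0) = -2 < 0 → local maximum
  f''(2) = 2 > 0 → local minimum

Critical points: x = 0 (local maximum); x = 2 (local minimum)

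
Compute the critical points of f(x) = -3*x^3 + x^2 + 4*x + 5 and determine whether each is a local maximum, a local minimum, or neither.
f'(x) = -9*x^2 + 2*x + 4

Solve f'(x) = 0:
  9*x^2 - 2*x - 4 = 0 has no rational roots; quadratic formula: x = (2 ± √148)/18.
  ⇒ x = 1/9 - sqrt(37)/9 ≈ -0.5648, 1/9 + sqrt(37)/9 ≈ 0.7870

f''(x) = 2 - 18*x
Second-derivative test at each critical point:
  f''(-0.5648) = 12.1655 > 0 → local minimum
  f''(0.7870) = -12.1655 < 0 → local maximum

Critical points: x = 1/9 - sqrt(37)/9 ≈ -0.5648 (local minimum); x = 1/9 + sqrt(37)/9 ≈ 0.7870 (local maximum)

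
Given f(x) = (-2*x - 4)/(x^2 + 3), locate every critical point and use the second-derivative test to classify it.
f'(x) = 2*(-x^2 + 2*x*(x + 2) - 3)/(x^2 + 3)^2

Solve f'(x) = 0:
  f'(x) = 2*(x^2 + 4*x - 3)/(x^2 + 3)^2; the denominator is positive wherever f is defined, so f'(x) = 0 ⇔ 2*x^2 + 8*x - 6 = 0.
  Factor: 2*x^2 + 8*x - 6 = 2*(x^2 + 4*x - 3); x^2 + 4*x - 3 = 0 has no rational roots; quadratic formula: x = (-4 ± √28)/2.
  ⇒ x = -sqrt(7) - 2 ≈ -4.6458, -2 + sqrt(7) ≈ 0.6458

f''(x) = 4*(-4*x^2*(x + 2) + (3*x + 2)*(x^2 + 3))/(x^2 + 3)^3
Second-derivative test at each critical point:
  f''(-4.6458) = -0.0175 < 0 → local maximum
  f''(0.6458) = 0.9064 > 0 → local minimum

Critical points: x = -sqrt(7) - 2 ≈ -4.6458 (local maximum); x = -2 + sqrt(7) ≈ 0.6458 (local minimum)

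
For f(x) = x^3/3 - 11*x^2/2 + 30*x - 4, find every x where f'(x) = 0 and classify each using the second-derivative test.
f'(x) = x^2 - 11*x + 30

Solve f'(x) = 0:
  Factor: x^2 - 11*x + 30 = (x - 6)*(x - 5) = 0.
  ⇒ x = 5, 6

f''(x) = 2*x - 11
Second-derivative test at each critical point:
  f''(5) = -1 < 0 → local maximum
  f''(6) = 1 > 0 → local minimum

Critical points: x = 5 (local maximum); x = 6 (local minimum)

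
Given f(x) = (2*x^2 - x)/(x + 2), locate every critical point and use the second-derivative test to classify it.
f'(x) = 2*(x^2 + 4*x - 1)/(x^2 + 4*x + 4)

Solve f'(x) = 0:
  f'(x) = 2*(x^2 + 4*x - 1)/(x + 2)^2; the denominator is positive wherever f is defined, so f'(x) = 0 ⇔ 2*x^2 + 8*x - 2 = 0.
  Factor: 2*x^2 + 8*x - 2 = 2*(x^2 + 4*x - 1); x^2 + 4*x - 1 = 0 has no rational roots; quadratic formula: x = (-4 ± √20)/2.
  ⇒ x = -sqrt(5) - 2 ≈ -4.2361, -2 + sqrt(5) ≈ 0.2361

f''(x) = 20/(x^3 + 6*x^2 + 12*x + 8)
Second-derivative test at each critical point:
  f''(-4.2361) = -1.7889 < 0 → local maximum
  f''(0.2361) = 1.7889 > 0 → local minimum

Critical points: x = -sqrt(5) - 2 ≈ -4.2361 (local maximum); x = -2 + sqrt(5) ≈ 0.2361 (local minimum)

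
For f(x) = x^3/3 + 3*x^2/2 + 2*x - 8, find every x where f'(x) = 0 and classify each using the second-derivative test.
f'(x) = x^2 + 3*x + 2

Solve f'(x) = 0:
  Factor: x^2 + 3*x + 2 = (x + 1)*(x + 2) = 0.
  ⇒ x = -2, -1

f''(x) = 2*x + 3
Second-derivative test at each critical point:
  f''(-2) = -1 < 0 → local maximum
  f''(-1) = 1 > 0 → local minimum

Critical points: x = -2 (local maximum); x = -1 (local minimum)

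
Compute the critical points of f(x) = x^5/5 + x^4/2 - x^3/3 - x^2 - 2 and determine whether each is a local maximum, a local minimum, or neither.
f'(x) = x*(x^3 + 2*x^2 - x - 2)

Solve f'(x) = 0:
  Factor: x^4 + 2*x^3 - x^2 - 2*x = x*(x - 1)*(x + 1)*(x + 2) = 0.
  ⇒ x = -2, -1, 0, 1

f''(x) = 4*x^3 + 6*x^2 - 2*x - 2
Second-derivative test at each critical point:
  f''(-2) = -6 < 0 → local maximum
  f''(-1) = 2 > 0 → local minimum
  f''(0) = -2 < 0 → local maximum
  f''(1) = 6 > 0 → local minimum

Critical points: x = -2 (local maximum); x = -1 (local minimum); x = 0 (local maximum); x = 1 (local minimum)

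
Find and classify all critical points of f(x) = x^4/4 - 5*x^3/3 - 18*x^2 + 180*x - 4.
f'(x) = x^3 - 5*x^2 - 36*x + 180

Solve f'(x) = 0:
  Factor: x^3 - 5*x^2 - 36*x + 180 = (x - 6)*(x - 5)*(x + 6) = 0.
  ⇒ x = -6, 5, 6

f''(x) = 3*x^2 - 10*x - 36
Second-derivative test at each critical point:
  f''(-6) = 132 > 0 → local minimum
  f''(5) = -11 < 0 → local maximum
  f''(6) = 12 > 0 → local minimum

Critical points: x = -6 (local minimum); x = 5 (local maximum); x = 6 (local minimum)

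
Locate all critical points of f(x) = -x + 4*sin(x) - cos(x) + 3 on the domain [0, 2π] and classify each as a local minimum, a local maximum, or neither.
f'(x) = sin(x) + 4*cos(x) - 1

Solve f'(x) = 0 on [0, 2π]:
  f'(x) = 0 ⇔ sin(x) + 4*cos(x) = 1. Write the left side as R·cos(x + φ) with R = √(4² + (-1)²) = sqrt(17), cos φ = 4*sqrt(17)/17, sin φ = -sqrt(17)/17; then cos(x + φ) = sqrt(17)/17. Solve for x and keep the solutions lying in [0, 2π].
  ⇒ x = pi/2 ≈ 1.5708, -atan(15/8) + 2*pi ≈ 5.2023

f''(x) = -4*sin(x) + cos(x)
Second-derivative test at each critical point:
  f''(1.5708) = -4 < 0 → local maximum
  f''(5.2023) = 4 > 0 → local minimum

Critical points: x = pi/2 ≈ 1.5708 (local maximum); x = -atan(15/8) + 2*pi ≈ 5.2023 (local minimum)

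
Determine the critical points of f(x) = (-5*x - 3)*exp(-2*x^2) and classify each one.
f'(x) = (4*x*(5*x + 3) - 5)*exp(-2*x^2)

Solve f'(x) = 0:
  f'(x) = (20*x^2 + 12*x - 5)·exp(-2*x^2) and exp(-2*x^2) > 0 for every x, so f'(x) = 0 ⇔ 20*x^2 + 12*x - 5 = 0.
  20*x^2 + 12*x - 5 = 0 has no rational roots; quadratic formula: x = (-12 ± √544)/40.
  ⇒ x = -sqrt(34)/10 - 3/10 ≈ -0.8831, -3/10 + sqrt(34)/10 ≈ 0.2831

f''(x) = 4*(-20*x^3 - 12*x^2 + 15*x + 3)*exp(-2*x^2)
Second-derivative test at each critical point:
  f''(-0.8831) = -4.9026 < 0 → local maximum
  f''(0.2831) = 19.8696 > 0 → local minimum

Critical points: x = -sqrt(34)/10 - 3/10 ≈ -0.8831 (local maximum); x = -3/10 + sqrt(34)/10 ≈ 0.2831 (local minimum)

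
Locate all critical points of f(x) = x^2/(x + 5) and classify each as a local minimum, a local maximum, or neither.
f'(x) = x*(x + 10)/(x^2 + 10*x + 25)

Solve f'(x) = 0:
  f'(x) = x*(x + 10)/(x + 5)^2; the denominator is positive wherever f is defined, so f'(x) = 0 ⇔ x^2 + 10*x = 0.
  Factor: x^2 + 10*x = x*(x + 10) = 0.
  ⇒ x = -10, 0

f''(x) = 50/(x^3 + 15*x^2 + 75*x + 125)
Second-derivative test at each critical point:
  f''(-10) = -2/5 < 0 → local maximum
  f''(0) = 2/5 > 0 → local minimum

Critical points: x = -10 (local maximum); x = 0 (local minimum)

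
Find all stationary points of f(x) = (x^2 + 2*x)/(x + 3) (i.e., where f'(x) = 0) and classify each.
f'(x) = (x^2 + 6*x + 6)/(x^2 + 6*x + 9)

Solve f'(x) = 0:
  f'(x) = (x^2 + 6*x + 6)/(x + 3)^2; the denominator is positive wherever f is defined, so f'(x) = 0 ⇔ x^2 + 6*x + 6 = 0.
  x^2 + 6*x + 6 = 0 has no rational roots; quadratic formula: x = (-6 ± √12)/2.
  ⇒ x = -3 - sqrt(3) ≈ -4.7321, -3 + sqrt(3) ≈ -1.2679

f''(x) = 6/(x^3 + 9*x^2 + 27*x + 27)
Second-derivative test at each critical point:
  f''(-4.7321) = -1.1547 < 0 → local maximum
  f''(-1.2679) = 1.1547 > 0 → local minimum

Critical points: x = -3 - sqrt(3) ≈ -4.7321 (local maximum); x = -3 + sqrt(3) ≈ -1.2679 (local minimum)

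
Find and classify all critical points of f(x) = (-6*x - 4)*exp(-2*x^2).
f'(x) = 2*(4*x*(3*x + 2) - 3)*exp(-2*x^2)

Solve f'(x) = 0:
  f'(x) = (24*x^2 + 16*x - 6)·exp(-2*x^2) and exp(-2*x^2) > 0 for every x, so f'(x) = 0 ⇔ 24*x^2 + 16*x - 6 = 0.
  Factor: 24*x^2 + 16*x - 6 = 2*(12*x^2 + 8*x - 3); 12*x^2 + 8*x - 3 = 0 has no rational roots; quadratic formula: x = (-8 ± √208)/24.
  ⇒ x = -sqrt(13)/6 - 1/3 ≈ -0.9343, -1/3 + sqrt(13)/6 ≈ 0.2676

f''(x) = 8*(-12*x^3 - 8*x^2 + 9*x + 2)*exp(-2*x^2)
Second-derivative test at each critical point:
  f''(-0.9343) = -5.0341 < 0 → local maximum
  f''(0.2676) = 24.9957 > 0 → local minimum

Critical points: x = -sqrt(13)/6 - 1/3 ≈ -0.9343 (local maximum); x = -1/3 + sqrt(13)/6 ≈ 0.2676 (local minimum)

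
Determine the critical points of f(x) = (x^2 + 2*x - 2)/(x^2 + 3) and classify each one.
f'(x) = 2*(-x^2 + 5*x + 3)/(x^4 + 6*x^2 + 9)

Solve f'(x) = 0:
  f'(x) = -2*(x^2 - 5*x - 3)/(x^2 + 3)^2; the denominator is positive wherever f is defined, so f'(x) = 0 ⇔ -2*x^2 + 10*x + 6 = 0.
  Factor: -2*x^2 + 10*x + 6 = -2*(x^2 - 5*x - 3); x^2 - 5*x - 3 = 0 has no rational roots; quadratic formula: x = (5 ± √37)/2.
  ⇒ x = 5/2 - sqrt(37)/2 ≈ -0.5414, 5/2 + sqrt(37)/2 ≈ 5.5414

f''(x) = 2*(2*x^3 - 15*x^2 - 18*x + 15)/(x^6 + 9*x^4 + 27*x^2 + 27)
Second-derivative test at each critical point:
  f''(-0.5414) = 1.1218 > 0 → local minimum
  f''(5.5414) = -0.0107 < 0 → local maximum

Critical points: x = 5/2 - sqrt(37)/2 ≈ -0.5414 (local minimum); x = 5/2 + sqrt(37)/2 ≈ 5.5414 (local maximum)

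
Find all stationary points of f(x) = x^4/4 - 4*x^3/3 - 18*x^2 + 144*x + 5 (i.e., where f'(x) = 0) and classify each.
f'(x) = x^3 - 4*x^2 - 36*x + 144

Solve f'(x) = 0:
  Factor: x^3 - 4*x^2 - 36*x + 144 = (x - 6)*(x - 4)*(x + 6) = 0.
  ⇒ x = -6, 4, 6

f''(x) = 3*x^2 - 8*x - 36
Second-derivative test at each critical point:
  f''(-6) = 120 > 0 → local minimum
  f''(4) = -20 < 0 → local maximum
  f''(6) = 24 > 0 → local minimum

Critical points: x = -6 (local minimum); x = 4 (local maximum); x = 6 (local minimum)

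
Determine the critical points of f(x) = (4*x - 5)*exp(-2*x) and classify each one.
f'(x) = 2*(7 - 4*x)*exp(-2*x)

Solve f'(x) = 0:
  f'(x) = (14 - 8*x)·exp(-2*x) and exp(-2*x) > 0 for every x, so f'(x) = 0 ⇔ 14 - 8*x = 0.
  Factor: 14 - 8*x = -2*(4*x - 7) = 0.
  ⇒ x = 7/4

f''(x) = 4*(4*x - 9)*exp(-2*x)
Second-derivative test at each critical point:
  f''(7/4) = -0.2416 < 0 → local maximum

Critical points: x = 7/4 (local maximum)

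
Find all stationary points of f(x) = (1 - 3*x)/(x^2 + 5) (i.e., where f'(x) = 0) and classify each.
f'(x) = (3*x^2 - 2*x - 15)/(x^4 + 10*x^2 + 25)

Solve f'(x) = 0:
  f'(x) = (3*x^2 - 2*x - 15)/(x^2 + 5)^2; the denominator is positive wherever f is defined, so f'(x) = 0 ⇔ 3*x^2 - 2*x - 15 = 0.
  3*x^2 - 2*x - 15 = 0 has no rational roots; quadratic formula: x = (2 ± √184)/6.
  ⇒ x = 1/3 - sqrt(46)/3 ≈ -1.9274, 1/3 + sqrt(46)/3 ≈ 2.5941

f''(x) = 2*(4*x^2*(1 - 3*x) + (9*x - 1)*(x^2 + 5))/(x^2 + 5)^3
Second-derivative test at each critical point:
  f''(-1.9274) = -0.1786 < 0 → local maximum
  f''(2.5941) = 0.0986 > 0 → local minimum

Critical points: x = 1/3 - sqrt(46)/3 ≈ -1.9274 (local maximum); x = 1/3 + sqrt(46)/3 ≈ 2.5941 (local minimum)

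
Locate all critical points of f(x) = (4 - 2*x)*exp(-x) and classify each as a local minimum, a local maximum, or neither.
f'(x) = 2*(x - 3)*exp(-x)

Solve f'(x) = 0:
  f'(x) = (2*x - 6)·exp(-x) and exp(-x) > 0 for every x, so f'(x) = 0 ⇔ 2*x - 6 = 0.
  Factor: 2*x - 6 = 2*(x - 3) = 0.
  ⇒ x = 3

f''(x) = 2*(4 - x)*exp(-x)
Second-derivative test at each critical point:
  f''(3) = 0.0996 > 0 → local minimum

Critical points: x = 3 (local minimum)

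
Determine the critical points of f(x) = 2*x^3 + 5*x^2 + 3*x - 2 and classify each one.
f'(x) = 6*x^2 + 10*x + 3

Solve f'(x) = 0:
  6*x^2 + 10*x + 3 = 0 has no rational roots; quadratic formula: x = (-10 ± √28)/12.
  ⇒ x = -5/6 - sqrt(7)/6 ≈ -1.2743, -5/6 + sqrt(7)/6 ≈ -0.3924

f''(x) = 12*x + 10
Second-derivative test at each critical point:
  f''(-1.2743) = -5.2915 < 0 → local maximum
  f''(-0.3924) = 5.2915 > 0 → local minimum

Critical points: x = -5/6 - sqrt(7)/6 ≈ -1.2743 (local maximum); x = -5/6 + sqrt(7)/6 ≈ -0.3924 (local minimum)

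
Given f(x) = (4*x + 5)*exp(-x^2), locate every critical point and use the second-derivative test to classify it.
f'(x) = 2*(-x*(4*x + 5) + 2)*exp(-x^2)

Solve f'(x) = 0:
  f'(x) = (-8*x^2 - 10*x + 4)·exp(-x^2) and exp(-x^2) > 0 for every x, so f'(x) = 0 ⇔ -8*x^2 - 10*x + 4 = 0.
  Factor: -8*x^2 - 10*x + 4 = -2*(4*x^2 + 5*x - 2); 4*x^2 + 5*x - 2 = 0 has no rational roots; quadratic formula: x = (-5 ± √57)/8.
  ⇒ x = -sqrt(57)/8 - 5/8 ≈ -1.5687, -5/8 + sqrt(57)/8 ≈ 0.3187

f''(x) = 2*(2*x^2*(4*x + 5) - 12*x - 5)*exp(-x^2)
Second-derivative test at each critical point:
  f''(-1.5687) = 1.2889 > 0 → local minimum
  f''(0.3187) = -13.6411 < 0 → local maximum

Critical points: x = -sqrt(57)/8 - 5/8 ≈ -1.5687 (local minimum); x = -5/8 + sqrt(57)/8 ≈ 0.3187 (local maximum)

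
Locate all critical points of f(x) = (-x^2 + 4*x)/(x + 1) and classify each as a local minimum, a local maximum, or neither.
f'(x) = (-x^2 - 2*x + 4)/(x^2 + 2*x + 1)

Solve f'(x) = 0:
  f'(x) = -(x^2 + 2*x - 4)/(x + 1)^2; the denominator is positive wherever f is defined, so f'(x) = 0 ⇔ -x^2 - 2*x + 4 = 0.
  x^2 + 2*x - 4 = 0 has no rational roots; quadratic formula: x = (-2 ± √20)/2.
  ⇒ x = -sqrt(5) - 1 ≈ -3.2361, -1 + sqrt(5) ≈ 1.2361

f''(x) = -10/(x^3 + 3*x^2 + 3*x + 1)
Second-derivative test at each critical point:
  f''(-3.2361) = 0.8944 > 0 → local minimum
  f''(1.2361) = -0.8944 < 0 → local maximum

Critical points: x = -sqrt(5) - 1 ≈ -3.2361 (local minimum); x = -1 + sqrt(5) ≈ 1.2361 (local maximum)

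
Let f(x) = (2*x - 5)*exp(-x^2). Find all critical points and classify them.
f'(x) = 2*(-x*(2*x - 5) + 1)*exp(-x^2)

Solve f'(x) = 0:
  f'(x) = (-4*x^2 + 10*x + 2)·exp(-x^2) and exp(-x^2) > 0 for every x, so f'(x) = 0 ⇔ -4*x^2 + 10*x + 2 = 0.
  Factor: -4*x^2 + 10*x + 2 = -2*(2*x^2 - 5*x - 1); 2*x^2 - 5*x - 1 = 0 has no rational roots; quadratic formula: x = (5 ± √33)/4.
  ⇒ x = 5/4 - sqrt(33)/4 ≈ -0.1861, 5/4 + sqrt(33)/4 ≈ 2.6861

f''(x) = 2*(2*x^2*(2*x - 5) - 6*x + 5)*exp(-x^2)
Second-derivative test at each critical point:
  f''(-0.1861) = 11.0979 > 0 → local minimum
  f''(2.6861) = -0.0084 < 0 → local maximum

Critical points: x = 5/4 - sqrt(33)/4 ≈ -0.1861 (local minimum); x = 5/4 + sqrt(33)/4 ≈ 2.6861 (local maximum)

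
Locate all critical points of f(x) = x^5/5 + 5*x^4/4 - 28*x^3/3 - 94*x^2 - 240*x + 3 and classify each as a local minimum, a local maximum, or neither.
f'(x) = x^4 + 5*x^3 - 28*x^2 - 188*x - 240

Solve f'(x) = 0:
  Factor: x^4 + 5*x^3 - 28*x^2 - 188*x - 240 = (x - 6)*(x + 2)*(x + 4)*(x + 5) = 0.
  ⇒ x = -5, -4, -2, 6

f''(x) = 4*x^3 + 15*x^2 - 56*x - 188
Second-derivative test at each critical point:
  f''(-5) = -33 < 0 → local maximum
  f''(-4) = 20 > 0 → local minimum
  f''(-2) = -48 < 0 → local maximum
  f''(6) = 880 > 0 → local minimum

Critical points: x = -5 (local maximum); x = -4 (local minimum); x = -2 (local maximum); x = 6 (local minimum)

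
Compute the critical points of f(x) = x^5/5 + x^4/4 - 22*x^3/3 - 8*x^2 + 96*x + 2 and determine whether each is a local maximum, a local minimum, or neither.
f'(x) = x^4 + x^3 - 22*x^2 - 16*x + 96

Solve f'(x) = 0:
  Factor: x^4 + x^3 - 22*x^2 - 16*x + 96 = (x - 4)*(x - 2)*(x + 3)*(x + 4) = 0.
  ⇒ x = -4, -3, 2, 4

f''(x) = 4*x^3 + 3*x^2 - 44*x - 16
Second-derivative test at each critical point:
  f''(-4) = -48 < 0 → local maximum
  f''(-3) = 35 > 0 → local minimum
  f''(2) = -60 < 0 → local maximum
  f''(4) = 112 > 0 → local minimum

Critical points: x = -4 (local maximum); x = -3 (local minimum); x = 2 (local maximum); x = 4 (local minimum)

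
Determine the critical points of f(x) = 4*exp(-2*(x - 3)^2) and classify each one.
f'(x) = 16*(3 - x)*exp(-2*(x - 3)^2)

Solve f'(x) = 0:
  f'(x) = (48 - 16*x)·exp(-2*(x - 3)^2) and exp(-2*(x - 3)^2) > 0 for every x, so f'(x) = 0 ⇔ 48 - 16*x = 0.
  Factor: 48 - 16*x = -16*(x - 3) = 0.
  ⇒ x = 3

f''(x) = 16*(4*(x - 3)^2 - 1)*exp(-2*(x - 3)^2)
Second-derivative test at each critical point:
  f''(3) = -16 < 0 → local maximum

Critical points: x = 3 (local maximum)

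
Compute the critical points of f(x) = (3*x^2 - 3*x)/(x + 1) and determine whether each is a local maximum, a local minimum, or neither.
f'(x) = 3*(x^2 + 2*x - 1)/(x^2 + 2*x + 1)

Solve f'(x) = 0:
  f'(x) = 3*(x^2 + 2*x - 1)/(x + 1)^2; the denominator is positive wherever f is defined, so f'(x) = 0 ⇔ 3*x^2 + 6*x - 3 = 0.
  Factor: 3*x^2 + 6*x - 3 = 3*(x^2 + 2*x - 1); x^2 + 2*x - 1 = 0 has no rational roots; quadratic formula: x = (-2 ± √8)/2.
  ⇒ x = -sqrt(2) - 1 ≈ -2.4142, -1 + sqrt(2) ≈ 0.4142

f''(x) = 12/(x^3 + 3*x^2 + 3*x + 1)
Second-derivative test at each critical point:
  f''(-2.4142) = -4.2426 < 0 → local maximum
  f''(0.4142) = 4.2426 > 0 → local minimum

Critical points: x = -sqrt(2) - 1 ≈ -2.4142 (local maximum); x = -1 + sqrt(2) ≈ 0.4142 (local minimum)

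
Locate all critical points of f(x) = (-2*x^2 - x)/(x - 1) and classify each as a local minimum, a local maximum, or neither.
f'(x) = (-2*x^2 + 4*x + 1)/(x^2 - 2*x + 1)

Solve f'(x) = 0:
  f'(x) = -(2*x^2 - 4*x - 1)/(x - 1)^2; the denominator is positive wherever f is defined, so f'(x) = 0 ⇔ -2*x^2 + 4*x + 1 = 0.
  2*x^2 - 4*x - 1 = 0 has no rational roots; quadratic formula: x = (4 ± √24)/4.
  ⇒ x = 1 - sqrt(6)/2 ≈ -0.2247, 1 + sqrt(6)/2 ≈ 2.2247

f''(x) = -6/(x^3 - 3*x^2 + 3*x - 1)
Second-derivative test at each critical point:
  f''(-0.2247) = 3.2660 > 0 → local minimum
  f''(2.2247) = -3.2660 < 0 → local maximum

Critical points: x = 1 - sqrt(6)/2 ≈ -0.2247 (local minimum); x = 1 + sqrt(6)/2 ≈ 2.2247 (local maximum)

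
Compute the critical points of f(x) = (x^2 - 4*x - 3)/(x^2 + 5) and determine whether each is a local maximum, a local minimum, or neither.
f'(x) = 4*(x^2 + 4*x - 5)/(x^4 + 10*x^2 + 25)

Solve f'(x) = 0:
  f'(x) = 4*(x - 1)*(x + 5)/(x^2 + 5)^2; the denominator is positive wherever f is defined, so f'(x) = 0 ⇔ 4*x^2 + 16*x - 20 = 0.
  Factor: 4*x^2 + 16*x - 20 = 4*(x - 1)*(x + 5) = 0.
  ⇒ x = -5, 1

f''(x) = 8*(-x^3 - 6*x^2 + 15*x + 10)/(x^6 + 15*x^4 + 75*x^2 + 125)
Second-derivative test at each critical point:
  f''(-5) = -2/75 < 0 → local maximum
  f''(1) = 2/3 > 0 → local minimum

Critical points: x = -5 (local maximum); x = 1 (local minimum)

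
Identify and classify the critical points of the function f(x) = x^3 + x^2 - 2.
f'(x) = x*(3*x + 2)

Solve f'(x) = 0:
  Factor: 3*x^2 + 2*x = x*(3*x + 2) = 0.
  ⇒ x = -2/3, 0

f''(x) = 6*x + 2
Second-derivative test at each critical point:
  f''(-2/3) = -2 < 0 → local maximum
  f''(0) = 2 > 0 → local minimum

Critical points: x = -2/3 (local maximum); x = 0 (local minimum)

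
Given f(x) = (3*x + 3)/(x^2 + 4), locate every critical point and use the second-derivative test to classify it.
f'(x) = 3*(x^2 - 2*x*(x + 1) + 4)/(x^2 + 4)^2

Solve f'(x) = 0:
  f'(x) = -3*(x^2 + 2*x - 4)/(x^2 + 4)^2; the denominator is positive wherever f is defined, so f'(x) = 0 ⇔ -3*x^2 - 6*x + 12 = 0.
  Factor: -3*x^2 - 6*x + 12 = -3*(x^2 + 2*x - 4); x^2 + 2*x - 4 = 0 has no rational roots; quadratic formula: x = (-2 ± √20)/2.
  ⇒ x = -sqrt(5) - 1 ≈ -3.2361, -1 + sqrt(5) ≈ 1.2361

f''(x) = 6*(4*x^2*(x + 1) - (3*x + 1)*(x^2 + 4))/(x^2 + 4)^3
Second-derivative test at each critical point:
  f''(-3.2361) = 0.0641 > 0 → local minimum
  f''(1.2361) = -0.4391 < 0 → local maximum

Critical points: x = -sqrt(5) - 1 ≈ -3.2361 (local minimum); x = -1 + sqrt(5) ≈ 1.2361 (local maximum)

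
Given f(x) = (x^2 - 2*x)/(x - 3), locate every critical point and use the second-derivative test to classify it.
f'(x) = (x^2 - 6*x + 6)/(x^2 - 6*x + 9)

Solve f'(x) = 0:
  f'(x) = (x^2 - 6*x + 6)/(x - 3)^2; the denominator is positive wherever f is defined, so f'(x) = 0 ⇔ x^2 - 6*x + 6 = 0.
  x^2 - 6*x + 6 = 0 has no rational roots; quadratic formula: x = (6 ± √12)/2.
  ⇒ x = 3 - sqrt(3) ≈ 1.2679, sqrt(3) + 3 ≈ 4.7321

f''(x) = 6/(x^3 - 9*x^2 + 27*x - 27)
Second-derivative test at each critical point:
  f''(1.2679) = -1.1547 < 0 → local maximum
  f''(4.7321) = 1.1547 > 0 → local minimum

Critical points: x = 3 - sqrt(3) ≈ 1.2679 (local maximum); x = sqrt(3) + 3 ≈ 4.7321 (local minimum)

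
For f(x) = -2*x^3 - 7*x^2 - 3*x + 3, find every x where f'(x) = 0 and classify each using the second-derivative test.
f'(x) = -6*x^2 - 14*x - 3

Solve f'(x) = 0:
  6*x^2 + 14*x + 3 = 0 has no rational roots; quadratic formula: x = (-14 ± √124)/12.
  ⇒ x = -7/6 - sqrt(31)/6 ≈ -2.0946, -7/6 + sqrt(31)/6 ≈ -0.2387

f''(x) = -12*x - 14
Second-derivative test at each critical point:
  f''(-2.0946) = 11.1355 > 0 → local minimum
  f''(-0.2387) = -11.1355 < 0 → local maximum

Critical points: x = -7/6 - sqrt(31)/6 ≈ -2.0946 (local minimum); x = -7/6 + sqrt(31)/6 ≈ -0.2387 (local maximum)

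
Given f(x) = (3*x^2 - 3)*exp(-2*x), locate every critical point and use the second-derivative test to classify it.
f'(x) = 6*(-x^2 + x + 1)*exp(-2*x)

Solve f'(x) = 0:
  f'(x) = (-6*x^2 + 6*x + 6)·exp(-2*x) and exp(-2*x) > 0 for every x, so f'(x) = 0 ⇔ -6*x^2 + 6*x + 6 = 0.
  Factor: -6*x^2 + 6*x + 6 = -6*(x^2 - x - 1); x^2 - x - 1 = 0 has no rational roots; quadratic formula: x = (1 ± √5)/2.
  ⇒ x = 1/2 - sqrt(5)/2 ≈ -0.6180, 1/2 + sqrt(5)/2 ≈ 1.6180

f''(x) = 6*(2*x^2 - 4*x - 1)*exp(-2*x)
Second-derivative test at each critical point:
  f''(-0.6180) = 46.1800 > 0 → local minimum
  f''(1.6180) = -0.5275 < 0 → local maximum

Critical points: x = 1/2 - sqrt(5)/2 ≈ -0.6180 (local minimum); x = 1/2 + sqrt(5)/2 ≈ 1.6180 (local maximum)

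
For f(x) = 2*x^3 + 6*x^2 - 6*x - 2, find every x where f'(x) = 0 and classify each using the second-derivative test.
f'(x) = 6*x^2 + 12*x - 6

Solve f'(x) = 0:
  Factor: 6*x^2 + 12*x - 6 = 6*(x^2 + 2*x - 1); x^2 + 2*x - 1 = 0 has no rational roots; quadratic formula: x = (-2 ± √8)/2.
  ⇒ x = -sqrt(2) - 1 ≈ -2.4142, -1 + sqrt(2) ≈ 0.4142

f''(x) = 12*x + 12
Second-derivative test at each critical point:
  f''(-2.4142) = -16.9706 < 0 → local maximum
  f''(0.4142) = 16.9706 > 0 → local minimum

Critical points: x = -sqrt(2) - 1 ≈ -2.4142 (local maximum); x = -1 + sqrt(2) ≈ 0.4142 (local minimum)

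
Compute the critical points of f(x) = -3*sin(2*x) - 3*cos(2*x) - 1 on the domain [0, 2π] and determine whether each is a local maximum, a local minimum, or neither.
f'(x) = -6*sqrt(2)*cos(2*x + pi/4)

Solve f'(x) = 0 on [0, 2π]:
  f'(x) = 0 ⇔ -3*cos(2*x) = -3*sin(2*x) ⇔ tan(2*x) = 1, i.e. 2*x = arctan(1) + nπ; keep the solutions lying in [0, 2π].
  ⇒ x = pi/8 ≈ 0.3927, 5*pi/8 ≈ 1.9635, 9*pi/8 ≈ 3.5343, 13*pi/8 ≈ 5.1051

f''(x) = 12*sqrt(2)*sin(2*x + pi/4)
Second-derivative test at each critical point:
  f''(0.3927) = 16.9706 > 0 → local minimum
  f''(1.9635) = -16.9706 < 0 → local maximum
  f''(3.5343) = 16.9706 > 0 → local minimum
  f''(5.1051) = -16.9706 < 0 → local maximum

Critical points: x = pi/8 ≈ 0.3927 (local minimum); x = 5*pi/8 ≈ 1.9635 (local maximum); x = 9*pi/8 ≈ 3.5343 (local minimum); x = 13*pi/8 ≈ 5.1051 (local maximum)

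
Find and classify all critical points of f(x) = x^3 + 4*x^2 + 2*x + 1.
f'(x) = 3*x^2 + 8*x + 2

Solve f'(x) = 0:
  3*x^2 + 8*x + 2 = 0 has no rational roots; quadratic formula: x = (-8 ± √40)/6.
  ⇒ x = -4/3 - sqrt(10)/3 ≈ -2.3874, -4/3 + sqrt(10)/3 ≈ -0.2792

f''(x) = 6*x + 8
Second-derivative test at each critical point:
  f''(-2.3874) = -6.3246 < 0 → local maximum
  f''(-0.2792) = 6.3246 > 0 → local minimum

Critical points: x = -4/3 - sqrt(10)/3 ≈ -2.3874 (local maximum); x = -4/3 + sqrt(10)/3 ≈ -0.2792 (local minimum)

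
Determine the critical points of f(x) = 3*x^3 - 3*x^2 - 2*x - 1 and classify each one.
f'(x) = 9*x^2 - 6*x - 2

Solve f'(x) = 0:
  9*x^2 - 6*x - 2 = 0 has no rational roots; quadratic formula: x = (6 ± √108)/18.
  ⇒ x = 1/3 - sqrt(3)/3 ≈ -0.2440, 1/3 + sqrt(3)/3 ≈ 0.9107

f''(x) = 18*x - 6
Second-derivative test at each critical point:
  f''(-0.2440) = -10.3923 < 0 → local maximum
  f''(0.9107) = 10.3923 > 0 → local minimum

Critical points: x = 1/3 - sqrt(3)/3 ≈ -0.2440 (local maximum); x = 1/3 + sqrt(3)/3 ≈ 0.9107 (local minimum)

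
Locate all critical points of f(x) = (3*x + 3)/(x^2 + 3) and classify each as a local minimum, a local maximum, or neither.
f'(x) = 3*(x^2 - 2*x*(x + 1) + 3)/(x^2 + 3)^2

Solve f'(x) = 0:
  f'(x) = -3*(x - 1)*(x + 3)/(x^2 + 3)^2; the denominator is positive wherever f is defined, so f'(x) = 0 ⇔ -3*x^2 - 6*x + 9 = 0.
  Factor: -3*x^2 - 6*x + 9 = -3*(x - 1)*(x + 3) = 0.
  ⇒ x = -3, 1

f''(x) = 6*(4*x^2*(x + 1) - (3*x + 1)*(x^2 + 3))/(x^2 + 3)^3
Second-derivative test at each critical point:
  f''(-3) = 1/12 > 0 → local minimum
  f''(1) = -3/4 < 0 → local maximum

Critical points: x = -3 (local minimum); x = 1 (local maximum)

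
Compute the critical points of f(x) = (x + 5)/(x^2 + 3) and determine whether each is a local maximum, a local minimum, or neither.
f'(x) = (x^2 - 2*x*(x + 5) + 3)/(x^2 + 3)^2

Solve f'(x) = 0:
  f'(x) = -(x^2 + 10*x - 3)/(x^2 + 3)^2; the denominator is positive wherever f is defined, so f'(x) = 0 ⇔ -x^2 - 10*x + 3 = 0.
  x^2 + 10*x - 3 = 0 has no rational roots; quadratic formula: x = (-10 ± √112)/2.
  ⇒ x = -2*sqrt(7) - 5 ≈ -10.2915, -5 + 2*sqrt(7) ≈ 0.2915

f''(x) = 2*(4*x^2*(x + 5) - (3*x + 5)*(x^2 + 3))/(x^2 + 3)^3
Second-derivative test at each critical point:
  f''(-10.2915) = 0.0009 > 0 → local minimum
  f''(0.2915) = -1.1120 < 0 → local maximum

Critical points: x = -2*sqrt(7) - 5 ≈ -10.2915 (local minimum); x = -5 + 2*sqrt(7) ≈ 0.2915 (local maximum)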